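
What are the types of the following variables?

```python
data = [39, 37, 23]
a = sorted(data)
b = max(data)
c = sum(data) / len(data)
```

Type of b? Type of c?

max of ints returns int; int / int returns float

int, float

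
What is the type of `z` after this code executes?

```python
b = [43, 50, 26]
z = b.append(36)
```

list.append() returns None (mutates in place)

NoneType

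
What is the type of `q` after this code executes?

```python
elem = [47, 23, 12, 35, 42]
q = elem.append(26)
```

list.append() returns None (mutates in place)

NoneType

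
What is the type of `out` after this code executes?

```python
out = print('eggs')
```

print() returns None

NoneType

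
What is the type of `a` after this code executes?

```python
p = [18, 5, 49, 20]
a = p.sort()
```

list.sort() returns None (sorts in place)

NoneType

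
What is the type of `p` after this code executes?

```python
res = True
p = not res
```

'not' always returns bool

bool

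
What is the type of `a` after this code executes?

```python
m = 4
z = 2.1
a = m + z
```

int + float returns float (4 + 2.1 = 6.1)

float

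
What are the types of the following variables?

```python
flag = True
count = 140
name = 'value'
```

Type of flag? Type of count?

flag is bool; count is int

bool, int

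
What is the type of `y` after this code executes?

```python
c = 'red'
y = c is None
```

'is' comparison returns bool

bool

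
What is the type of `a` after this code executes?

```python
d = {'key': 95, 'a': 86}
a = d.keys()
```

.keys() returns a dict_keys view object

dict_keys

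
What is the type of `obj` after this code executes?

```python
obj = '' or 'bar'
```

'or' returns first truthy value ('bar', which is str)

str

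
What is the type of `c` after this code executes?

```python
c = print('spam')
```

print() returns None

NoneType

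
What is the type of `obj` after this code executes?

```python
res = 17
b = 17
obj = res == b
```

Equality comparison returns bool

bool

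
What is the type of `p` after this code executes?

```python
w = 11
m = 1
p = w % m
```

int % int returns int (11 % 1 = 0)

int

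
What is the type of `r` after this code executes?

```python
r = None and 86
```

'and' returns first falsy value (None)

NoneType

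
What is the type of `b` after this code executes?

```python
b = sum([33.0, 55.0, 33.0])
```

sum() of floats returns float

float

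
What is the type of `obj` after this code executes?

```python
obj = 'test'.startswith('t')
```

str.startswith() returns bool

bool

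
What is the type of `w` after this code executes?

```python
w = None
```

None has type NoneType

NoneType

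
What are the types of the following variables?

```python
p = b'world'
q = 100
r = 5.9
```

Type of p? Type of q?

p is bytes; q is int

bytes, int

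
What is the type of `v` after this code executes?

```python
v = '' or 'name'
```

'or' returns first truthy value ('name', which is str)

str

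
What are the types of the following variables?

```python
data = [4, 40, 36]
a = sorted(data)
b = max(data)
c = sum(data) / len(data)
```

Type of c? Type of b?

int / int returns float; max of ints returns int

float, int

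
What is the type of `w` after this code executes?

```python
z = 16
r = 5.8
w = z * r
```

int * float returns float (16 * 5.8 = 92.8)

float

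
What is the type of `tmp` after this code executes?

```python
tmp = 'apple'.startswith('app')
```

str.startswith() returns bool

bool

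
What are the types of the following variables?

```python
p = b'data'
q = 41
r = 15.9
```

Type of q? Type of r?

q is int; r is float

int, float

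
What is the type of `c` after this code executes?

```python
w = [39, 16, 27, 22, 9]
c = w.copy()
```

list.copy() returns list

list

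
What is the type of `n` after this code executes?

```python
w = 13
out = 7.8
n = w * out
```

int * float returns float (13 * 7.8 = 101.4)

float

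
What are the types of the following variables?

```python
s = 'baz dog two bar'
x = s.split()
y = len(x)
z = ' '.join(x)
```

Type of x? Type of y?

str.split() returns list; len() returns int

list, int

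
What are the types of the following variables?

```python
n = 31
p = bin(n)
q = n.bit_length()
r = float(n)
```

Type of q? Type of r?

int.bit_length() returns int; float() returns float

int, float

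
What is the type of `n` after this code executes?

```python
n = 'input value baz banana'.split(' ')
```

str.split() returns list

list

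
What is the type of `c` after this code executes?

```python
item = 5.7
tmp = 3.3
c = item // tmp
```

float // float returns float (floor division preserves float type)

float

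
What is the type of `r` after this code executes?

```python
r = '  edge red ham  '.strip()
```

str.strip() returns str

str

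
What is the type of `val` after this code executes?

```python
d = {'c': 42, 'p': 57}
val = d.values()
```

.values() returns a dict_values view object

dict_values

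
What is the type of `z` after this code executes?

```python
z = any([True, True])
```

any() returns bool

bool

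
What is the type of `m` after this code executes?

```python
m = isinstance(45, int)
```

isinstance() returns bool

bool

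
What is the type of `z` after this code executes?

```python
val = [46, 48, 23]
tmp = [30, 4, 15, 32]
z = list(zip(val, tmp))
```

list(zip(...)) returns a list of tuples

list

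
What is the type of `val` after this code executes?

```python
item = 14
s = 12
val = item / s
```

int / int always returns float in Python 3 (14 / 12 = 1.16667)

float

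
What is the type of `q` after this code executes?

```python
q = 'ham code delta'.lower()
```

str.lower() returns str

str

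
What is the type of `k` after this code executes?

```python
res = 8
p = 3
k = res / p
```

int / int always returns float in Python 3 (8 / 3 = 2.66667)

float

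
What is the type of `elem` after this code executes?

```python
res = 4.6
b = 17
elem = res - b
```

float - int returns float (4.6 - 17 = -12.4)

float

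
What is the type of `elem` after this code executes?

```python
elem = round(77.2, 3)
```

round() with ndigits arg returns float

float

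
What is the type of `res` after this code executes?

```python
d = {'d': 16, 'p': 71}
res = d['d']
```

Accessing dict[str, int] with key 'd' returns int value 16

int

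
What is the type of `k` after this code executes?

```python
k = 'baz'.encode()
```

str.encode() returns bytes

bytes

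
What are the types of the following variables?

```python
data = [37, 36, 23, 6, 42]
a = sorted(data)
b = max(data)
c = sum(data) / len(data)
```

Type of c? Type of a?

int / int returns float; sorted() returns list

float, list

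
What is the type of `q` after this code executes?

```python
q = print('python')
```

print() returns None

NoneType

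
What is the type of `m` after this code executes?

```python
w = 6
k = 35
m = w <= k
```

Comparison operators return bool

bool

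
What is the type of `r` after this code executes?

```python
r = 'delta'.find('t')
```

str.find() returns int (index, or -1)

int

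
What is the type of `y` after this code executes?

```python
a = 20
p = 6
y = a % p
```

int % int returns int (20 % 6 = 2)

int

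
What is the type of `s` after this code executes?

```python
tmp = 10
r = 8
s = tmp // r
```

int // int returns int (10 // 8 = 1)

int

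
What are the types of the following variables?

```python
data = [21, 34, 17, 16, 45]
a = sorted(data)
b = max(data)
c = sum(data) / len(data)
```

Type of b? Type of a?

max of ints returns int; sorted() returns list

int, list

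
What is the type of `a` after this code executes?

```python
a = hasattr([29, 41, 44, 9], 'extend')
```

hasattr() returns bool

bool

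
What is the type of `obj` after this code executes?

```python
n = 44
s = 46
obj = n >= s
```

Comparison operators return bool

bool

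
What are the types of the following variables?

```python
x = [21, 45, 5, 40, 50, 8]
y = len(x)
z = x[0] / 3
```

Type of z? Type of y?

int / int returns float; len() returns int

float, int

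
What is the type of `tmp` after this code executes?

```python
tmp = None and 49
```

'and' returns first falsy value (None)

NoneType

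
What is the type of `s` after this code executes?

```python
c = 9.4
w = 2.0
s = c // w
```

float // float returns float (floor division preserves float type)

float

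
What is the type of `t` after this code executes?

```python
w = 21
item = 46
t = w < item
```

Comparison operators return bool

bool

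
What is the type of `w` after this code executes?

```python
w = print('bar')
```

print() returns None

NoneType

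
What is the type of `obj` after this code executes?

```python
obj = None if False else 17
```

Ternary: condition is False, else branch (17) taken → int

int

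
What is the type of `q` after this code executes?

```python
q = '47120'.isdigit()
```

str.isdigit() returns bool

bool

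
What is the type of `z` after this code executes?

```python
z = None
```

None has type NoneType

NoneType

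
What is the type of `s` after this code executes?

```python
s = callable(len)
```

callable() returns bool

bool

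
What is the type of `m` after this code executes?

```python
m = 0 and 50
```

'and' returns the first falsy value (0, which is int)

int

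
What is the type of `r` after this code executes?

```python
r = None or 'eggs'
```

'or' with None returns the other value ('eggs', str)

str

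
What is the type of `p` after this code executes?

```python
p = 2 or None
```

'or' returns first truthy value (2, int)

int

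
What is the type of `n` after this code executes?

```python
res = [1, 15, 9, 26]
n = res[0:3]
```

Slicing a list always returns a list

list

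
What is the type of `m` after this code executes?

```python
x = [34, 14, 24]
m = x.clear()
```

list.clear() returns None

NoneType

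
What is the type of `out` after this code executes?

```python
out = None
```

None has type NoneType

NoneType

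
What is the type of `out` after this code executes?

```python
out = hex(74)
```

hex() returns str representation

str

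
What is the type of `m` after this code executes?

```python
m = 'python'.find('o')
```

str.find() returns int (index, or -1)

int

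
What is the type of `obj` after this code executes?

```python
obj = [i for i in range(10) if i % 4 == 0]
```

A list comprehension [...] produces a list

list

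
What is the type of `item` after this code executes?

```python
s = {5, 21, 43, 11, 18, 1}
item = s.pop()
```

Popping from a set of ints returns int

int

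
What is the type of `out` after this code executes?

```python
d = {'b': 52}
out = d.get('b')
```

dict.get() returns the value (int) when key is found

int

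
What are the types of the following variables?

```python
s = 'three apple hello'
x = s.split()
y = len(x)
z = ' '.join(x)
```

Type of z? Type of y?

str.join() returns str; len() returns int

str, int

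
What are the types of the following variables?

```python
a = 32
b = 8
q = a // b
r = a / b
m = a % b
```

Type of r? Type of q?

int / int returns float; int // int returns int

float, int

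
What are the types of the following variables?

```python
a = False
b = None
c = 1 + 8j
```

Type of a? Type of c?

a is bool; c is complex

bool, complex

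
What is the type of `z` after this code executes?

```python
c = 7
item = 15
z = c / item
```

int / int always returns float in Python 3 (7 / 15 = 0.466667)

float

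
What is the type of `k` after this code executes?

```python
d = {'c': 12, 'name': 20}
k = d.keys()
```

.keys() returns a dict_keys view object

dict_keys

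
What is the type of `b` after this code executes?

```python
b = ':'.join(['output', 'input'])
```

str.join() returns str

str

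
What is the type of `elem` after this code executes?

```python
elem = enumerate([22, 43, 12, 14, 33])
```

enumerate() returns an enumerate iterator object

enumerate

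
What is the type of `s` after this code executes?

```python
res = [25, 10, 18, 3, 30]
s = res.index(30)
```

list.index() returns int

int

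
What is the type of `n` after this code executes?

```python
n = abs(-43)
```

abs() of int returns int

int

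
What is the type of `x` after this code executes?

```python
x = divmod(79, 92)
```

divmod() returns a tuple (quotient, remainder)

tuple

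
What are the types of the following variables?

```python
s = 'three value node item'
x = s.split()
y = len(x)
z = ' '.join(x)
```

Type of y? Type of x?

len() returns int; str.split() returns list

int, list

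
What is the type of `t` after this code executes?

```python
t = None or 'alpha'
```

'or' with None returns the other value ('alpha', str)

str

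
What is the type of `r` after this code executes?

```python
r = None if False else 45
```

Ternary: condition is False, else branch (45) taken → int

int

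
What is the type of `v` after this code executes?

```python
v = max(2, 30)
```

max() of ints returns int

int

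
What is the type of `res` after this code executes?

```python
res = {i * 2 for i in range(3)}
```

A set comprehension {expr for x in iterable} produces a set

set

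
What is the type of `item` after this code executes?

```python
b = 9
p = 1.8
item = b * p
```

int * float returns float (9 * 1.8 = 16.2)

float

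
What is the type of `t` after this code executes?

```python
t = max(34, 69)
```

max() of ints returns int

int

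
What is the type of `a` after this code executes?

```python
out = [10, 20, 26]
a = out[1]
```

Indexing a list of ints returns int (out[1] = 20)

int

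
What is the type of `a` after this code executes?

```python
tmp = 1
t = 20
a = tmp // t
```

int // int returns int (1 // 20 = 0)

int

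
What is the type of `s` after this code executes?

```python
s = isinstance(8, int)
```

isinstance() returns bool

bool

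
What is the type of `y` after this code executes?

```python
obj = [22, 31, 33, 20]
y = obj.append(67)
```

list.append() returns None (mutates in place)

NoneType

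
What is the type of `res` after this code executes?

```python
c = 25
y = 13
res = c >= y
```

Comparison operators return bool

bool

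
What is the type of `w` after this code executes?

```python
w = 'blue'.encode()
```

str.encode() returns bytes

bytes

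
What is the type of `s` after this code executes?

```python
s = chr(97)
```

chr() returns str (single character)

str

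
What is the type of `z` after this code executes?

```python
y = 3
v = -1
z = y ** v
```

int ** negative int returns float

float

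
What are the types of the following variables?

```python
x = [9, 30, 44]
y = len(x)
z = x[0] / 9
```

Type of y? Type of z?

len() returns int; int / int returns float

int, float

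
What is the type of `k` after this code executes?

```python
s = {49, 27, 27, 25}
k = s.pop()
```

Popping from a set of ints returns int

int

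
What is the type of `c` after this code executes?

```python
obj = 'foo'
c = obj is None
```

'is' comparison returns bool

bool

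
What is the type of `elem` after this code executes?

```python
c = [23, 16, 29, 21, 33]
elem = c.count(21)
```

list.count() returns int

int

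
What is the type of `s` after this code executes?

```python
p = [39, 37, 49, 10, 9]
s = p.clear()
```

list.clear() returns None

NoneType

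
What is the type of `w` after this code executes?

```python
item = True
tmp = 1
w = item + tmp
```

bool + int returns int (True is 1, so 1 + 1 = 2)

int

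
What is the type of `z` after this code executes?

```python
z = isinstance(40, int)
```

isinstance() returns bool

bool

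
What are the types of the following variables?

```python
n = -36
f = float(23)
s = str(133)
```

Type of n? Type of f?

n is int; f is float

int, float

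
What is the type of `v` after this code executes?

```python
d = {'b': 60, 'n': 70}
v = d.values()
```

.values() returns a dict_values view object

dict_values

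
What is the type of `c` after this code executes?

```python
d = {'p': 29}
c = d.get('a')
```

dict.get() returns None when key 'a' is not found and no default given

NoneType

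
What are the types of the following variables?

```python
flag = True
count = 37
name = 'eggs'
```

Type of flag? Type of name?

flag is bool; name is str

bool, str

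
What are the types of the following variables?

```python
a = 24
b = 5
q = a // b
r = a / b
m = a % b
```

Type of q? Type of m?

int // int returns int; int % int returns int

int, int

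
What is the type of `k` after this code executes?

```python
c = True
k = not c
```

'not' always returns bool

bool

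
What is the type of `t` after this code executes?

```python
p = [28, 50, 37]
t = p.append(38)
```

list.append() returns None (mutates in place)

NoneType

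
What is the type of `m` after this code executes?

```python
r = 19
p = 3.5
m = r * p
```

int * float returns float (19 * 3.5 = 66.5)

float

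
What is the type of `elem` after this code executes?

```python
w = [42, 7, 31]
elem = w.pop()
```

list.pop() returns the popped element (int here)

int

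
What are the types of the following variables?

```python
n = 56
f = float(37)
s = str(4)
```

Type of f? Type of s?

f is float; s is str

float, str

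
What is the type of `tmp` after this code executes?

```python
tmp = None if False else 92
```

Ternary: condition is False, else branch (92) taken → int

int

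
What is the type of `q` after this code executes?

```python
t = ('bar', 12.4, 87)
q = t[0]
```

Index 0 of tuple is 'bar' which is str

str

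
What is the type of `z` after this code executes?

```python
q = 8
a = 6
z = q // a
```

int // int returns int (8 // 6 = 1)

int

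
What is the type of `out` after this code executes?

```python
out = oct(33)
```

oct() returns str representation

str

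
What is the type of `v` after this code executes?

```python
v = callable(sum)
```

callable() returns bool

bool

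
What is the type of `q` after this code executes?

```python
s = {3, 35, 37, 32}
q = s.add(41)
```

set.add() returns None (mutates in place)

NoneType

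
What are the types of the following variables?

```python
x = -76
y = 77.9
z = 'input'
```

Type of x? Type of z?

x is int; z is str

int, str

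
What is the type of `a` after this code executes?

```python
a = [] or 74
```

'or' returns first truthy value (74, which is int)

int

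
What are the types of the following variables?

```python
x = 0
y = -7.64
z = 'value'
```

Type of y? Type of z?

y is float; z is str

float, str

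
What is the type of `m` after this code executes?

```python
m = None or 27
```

'or' with None returns the other value (27, int)

int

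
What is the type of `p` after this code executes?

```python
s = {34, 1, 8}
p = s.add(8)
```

set.add() returns None (mutates in place)

NoneType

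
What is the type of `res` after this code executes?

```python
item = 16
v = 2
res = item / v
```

int / int always returns float in Python 3 (16 / 2 = 8)

float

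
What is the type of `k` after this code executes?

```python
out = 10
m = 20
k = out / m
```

int / int always returns float in Python 3 (10 / 20 = 0.5)

float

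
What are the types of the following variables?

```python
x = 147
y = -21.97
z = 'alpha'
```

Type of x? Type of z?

x is int; z is str

int, str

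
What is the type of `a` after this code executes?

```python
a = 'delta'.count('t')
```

str.count() returns int

int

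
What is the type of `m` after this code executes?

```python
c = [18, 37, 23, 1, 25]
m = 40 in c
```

'in' operator returns bool

bool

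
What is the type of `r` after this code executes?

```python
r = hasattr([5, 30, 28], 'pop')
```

hasattr() returns bool

bool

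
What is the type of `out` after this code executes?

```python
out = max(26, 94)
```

max() of ints returns int

int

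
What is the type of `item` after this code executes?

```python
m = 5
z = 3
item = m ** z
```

int ** positive int returns int (5 ** 3 = 125)

int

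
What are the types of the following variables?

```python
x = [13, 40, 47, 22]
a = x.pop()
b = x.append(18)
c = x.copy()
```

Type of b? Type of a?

list.append() returns None; list.pop() returns the element (int)

NoneType, int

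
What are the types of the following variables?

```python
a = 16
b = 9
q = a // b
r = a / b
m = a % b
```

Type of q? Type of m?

int // int returns int; int % int returns int

int, int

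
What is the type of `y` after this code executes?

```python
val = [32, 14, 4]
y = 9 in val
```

'in' operator returns bool

bool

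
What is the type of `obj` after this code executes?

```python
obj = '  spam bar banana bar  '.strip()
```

str.strip() returns str

str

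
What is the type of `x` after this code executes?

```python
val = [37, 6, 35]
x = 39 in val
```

'in' operator returns bool

bool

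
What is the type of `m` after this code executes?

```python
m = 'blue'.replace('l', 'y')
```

str.replace() returns str

str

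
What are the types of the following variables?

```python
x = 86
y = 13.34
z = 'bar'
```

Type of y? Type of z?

y is float; z is str

float, str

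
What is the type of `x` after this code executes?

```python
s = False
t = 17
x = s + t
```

bool + int returns int (False is 0, so 0 + 17 = 17)

int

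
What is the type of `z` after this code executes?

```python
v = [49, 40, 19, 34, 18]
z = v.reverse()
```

list.reverse() returns None

NoneType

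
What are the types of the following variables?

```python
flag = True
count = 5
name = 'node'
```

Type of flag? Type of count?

flag is bool; count is int

bool, int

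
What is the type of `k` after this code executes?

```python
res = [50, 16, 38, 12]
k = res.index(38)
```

list.index() returns int

int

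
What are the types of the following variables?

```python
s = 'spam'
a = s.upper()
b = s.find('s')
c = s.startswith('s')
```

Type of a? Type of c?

str.upper() returns str; str.startswith() returns bool

str, bool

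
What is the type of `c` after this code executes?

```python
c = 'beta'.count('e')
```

str.count() returns int

int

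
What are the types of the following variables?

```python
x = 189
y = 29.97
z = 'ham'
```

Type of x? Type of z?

x is int; z is str

int, str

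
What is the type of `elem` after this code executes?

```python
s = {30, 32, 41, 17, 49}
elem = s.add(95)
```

set.add() returns None (mutates in place)

NoneType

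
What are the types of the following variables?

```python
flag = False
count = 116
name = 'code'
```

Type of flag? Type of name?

flag is bool; name is str

bool, str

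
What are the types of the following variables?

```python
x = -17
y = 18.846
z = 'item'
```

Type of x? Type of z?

x is int; z is str

int, str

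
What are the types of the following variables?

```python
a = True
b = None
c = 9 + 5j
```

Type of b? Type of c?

b is NoneType; c is complex

NoneType, complex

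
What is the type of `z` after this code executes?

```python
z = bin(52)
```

bin() returns str representation

str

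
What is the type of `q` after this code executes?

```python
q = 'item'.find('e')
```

str.find() returns int (index, or -1)

int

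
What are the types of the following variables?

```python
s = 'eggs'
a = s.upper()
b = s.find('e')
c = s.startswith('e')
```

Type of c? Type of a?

str.startswith() returns bool; str.upper() returns str

bool, str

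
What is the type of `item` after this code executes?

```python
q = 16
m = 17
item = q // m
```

int // int returns int (16 // 17 = 0)

int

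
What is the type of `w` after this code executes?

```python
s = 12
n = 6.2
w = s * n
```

int * float returns float (12 * 6.2 = 74.4)

float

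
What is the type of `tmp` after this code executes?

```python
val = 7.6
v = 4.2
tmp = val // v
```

float // float returns float (floor division preserves float type)

float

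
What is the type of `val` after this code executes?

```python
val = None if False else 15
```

Ternary: condition is False, else branch (15) taken → int

int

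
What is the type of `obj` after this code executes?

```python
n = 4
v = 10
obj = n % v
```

int % int returns int (4 % 10 = 4)

int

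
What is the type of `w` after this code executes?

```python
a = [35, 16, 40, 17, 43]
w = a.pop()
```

list.pop() returns the popped element (int here)

int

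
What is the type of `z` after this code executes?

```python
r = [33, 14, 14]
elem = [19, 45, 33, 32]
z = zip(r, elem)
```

zip() returns a zip iterator object

zip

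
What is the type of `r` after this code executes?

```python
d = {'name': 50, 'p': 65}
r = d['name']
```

Accessing dict[str, int] with key 'name' returns int value 50

int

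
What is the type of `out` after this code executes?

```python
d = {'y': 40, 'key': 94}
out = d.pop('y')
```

dict.pop() returns the value (int)

int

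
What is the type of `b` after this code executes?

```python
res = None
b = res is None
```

'is' comparison returns bool

bool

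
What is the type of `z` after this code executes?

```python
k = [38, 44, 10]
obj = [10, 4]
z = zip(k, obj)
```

zip() returns a zip iterator object

zip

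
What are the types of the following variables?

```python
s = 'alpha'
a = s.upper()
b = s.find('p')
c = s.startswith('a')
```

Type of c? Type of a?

str.startswith() returns bool; str.upper() returns str

bool, str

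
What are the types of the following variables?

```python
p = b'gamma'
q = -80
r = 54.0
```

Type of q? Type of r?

q is int; r is float

int, float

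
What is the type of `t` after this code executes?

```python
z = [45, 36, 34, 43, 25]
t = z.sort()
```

list.sort() returns None (sorts in place)

NoneType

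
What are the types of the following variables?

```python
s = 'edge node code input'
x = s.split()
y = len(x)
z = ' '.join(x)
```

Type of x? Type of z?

str.split() returns list; str.join() returns str

list, str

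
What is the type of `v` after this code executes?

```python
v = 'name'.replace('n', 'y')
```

str.replace() returns str

str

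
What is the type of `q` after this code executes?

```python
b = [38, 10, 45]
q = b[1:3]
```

Slicing a list always returns a list

list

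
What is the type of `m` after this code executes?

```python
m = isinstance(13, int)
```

isinstance() returns bool

bool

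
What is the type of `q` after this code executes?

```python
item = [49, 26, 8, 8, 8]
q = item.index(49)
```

list.index() returns int

int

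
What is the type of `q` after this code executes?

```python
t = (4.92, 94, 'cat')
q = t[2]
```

Index 2 of tuple is 'cat' which is str

str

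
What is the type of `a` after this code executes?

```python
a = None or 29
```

'or' with None returns the other value (29, int)

int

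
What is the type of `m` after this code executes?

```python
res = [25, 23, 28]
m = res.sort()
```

list.sort() returns None (sorts in place)

NoneType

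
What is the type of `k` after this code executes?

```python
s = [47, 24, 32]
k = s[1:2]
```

Slicing a list always returns a list

list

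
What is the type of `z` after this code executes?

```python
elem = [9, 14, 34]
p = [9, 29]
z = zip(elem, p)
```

zip() returns a zip iterator object

zip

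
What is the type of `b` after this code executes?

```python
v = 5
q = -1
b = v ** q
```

int ** negative int returns float

float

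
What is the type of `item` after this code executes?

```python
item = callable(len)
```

callable() returns bool

bool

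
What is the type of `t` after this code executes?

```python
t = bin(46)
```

bin() returns str representation

str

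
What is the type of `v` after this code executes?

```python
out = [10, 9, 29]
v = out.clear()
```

list.clear() returns None

NoneType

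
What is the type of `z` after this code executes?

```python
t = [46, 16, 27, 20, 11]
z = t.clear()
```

list.clear() returns None

NoneType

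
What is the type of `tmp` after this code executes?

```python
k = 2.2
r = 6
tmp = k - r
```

float - int returns float (2.2 - 6 = -3.8)

float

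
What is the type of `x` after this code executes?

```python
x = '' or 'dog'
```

'or' returns first truthy value ('dog', which is str)

str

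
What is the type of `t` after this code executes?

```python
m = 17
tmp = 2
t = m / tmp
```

int / int always returns float in Python 3 (17 / 2 = 8.5)

float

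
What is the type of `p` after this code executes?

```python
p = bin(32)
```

bin() returns str representation

str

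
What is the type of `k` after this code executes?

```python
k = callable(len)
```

callable() returns bool

bool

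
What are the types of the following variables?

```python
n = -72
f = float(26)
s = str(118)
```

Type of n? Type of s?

n is int; s is str

int, str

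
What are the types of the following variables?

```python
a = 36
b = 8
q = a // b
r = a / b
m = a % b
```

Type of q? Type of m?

int // int returns int; int % int returns int

int, int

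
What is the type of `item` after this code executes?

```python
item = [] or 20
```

'or' returns first truthy value (20, which is int)

int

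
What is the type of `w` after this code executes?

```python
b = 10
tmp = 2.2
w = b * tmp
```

int * float returns float (10 * 2.2 = 22.0)

float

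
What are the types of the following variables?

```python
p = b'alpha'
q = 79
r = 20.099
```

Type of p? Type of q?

p is bytes; q is int

bytes, int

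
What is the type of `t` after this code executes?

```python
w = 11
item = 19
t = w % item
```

int % int returns int (11 % 19 = 11)

int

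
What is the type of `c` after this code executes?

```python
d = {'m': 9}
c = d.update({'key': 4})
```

dict.update() returns None

NoneType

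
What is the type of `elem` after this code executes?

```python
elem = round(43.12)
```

round() with no ndigits arg returns int

int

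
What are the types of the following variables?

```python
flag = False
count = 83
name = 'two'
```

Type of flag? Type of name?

flag is bool; name is str

bool, str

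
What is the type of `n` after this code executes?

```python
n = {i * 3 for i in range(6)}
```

A set comprehension {expr for x in iterable} produces a set

set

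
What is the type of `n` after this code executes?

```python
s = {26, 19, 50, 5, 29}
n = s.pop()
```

Popping from a set of ints returns int

int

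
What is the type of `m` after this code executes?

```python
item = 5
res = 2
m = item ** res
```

int ** positive int returns int (5 ** 2 = 25)

int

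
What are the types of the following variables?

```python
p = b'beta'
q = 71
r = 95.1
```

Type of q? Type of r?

q is int; r is float

int, float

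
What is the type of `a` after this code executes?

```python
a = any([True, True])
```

any() returns bool

bool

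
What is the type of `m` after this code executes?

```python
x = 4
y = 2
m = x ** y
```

int ** positive int returns int (4 ** 2 = 16)

int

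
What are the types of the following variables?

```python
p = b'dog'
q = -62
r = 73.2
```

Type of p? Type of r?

p is bytes; r is float

bytes, float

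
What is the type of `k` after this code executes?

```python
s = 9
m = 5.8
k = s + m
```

int + float returns float (9 + 5.8 = 14.8)

float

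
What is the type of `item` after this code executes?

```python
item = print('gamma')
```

print() returns None

NoneType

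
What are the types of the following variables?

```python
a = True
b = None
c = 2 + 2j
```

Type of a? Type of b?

a is bool; b is NoneType

bool, NoneType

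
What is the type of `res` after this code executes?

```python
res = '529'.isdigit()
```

str.isdigit() returns bool

bool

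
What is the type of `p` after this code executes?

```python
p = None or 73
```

'or' with None returns the other value (73, int)

int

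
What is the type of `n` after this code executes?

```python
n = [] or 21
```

'or' returns first truthy value (21, which is int)

int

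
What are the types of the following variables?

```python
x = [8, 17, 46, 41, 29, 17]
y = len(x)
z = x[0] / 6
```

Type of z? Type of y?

int / int returns float; len() returns int

float, int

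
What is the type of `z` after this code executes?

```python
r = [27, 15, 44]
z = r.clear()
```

list.clear() returns None

NoneType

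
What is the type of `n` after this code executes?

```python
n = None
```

None has type NoneType

NoneType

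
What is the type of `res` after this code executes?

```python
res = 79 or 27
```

'or' returns the first truthy value (79, which is int)

int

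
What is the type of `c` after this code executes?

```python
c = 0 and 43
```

'and' returns the first falsy value (0, which is int)

int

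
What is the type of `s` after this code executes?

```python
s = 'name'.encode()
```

str.encode() returns bytes

bytes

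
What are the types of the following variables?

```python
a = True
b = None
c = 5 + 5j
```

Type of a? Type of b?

a is bool; b is NoneType

bool, NoneType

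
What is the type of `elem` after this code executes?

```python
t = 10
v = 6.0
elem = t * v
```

int * float returns float (10 * 6.0 = 60.0)

float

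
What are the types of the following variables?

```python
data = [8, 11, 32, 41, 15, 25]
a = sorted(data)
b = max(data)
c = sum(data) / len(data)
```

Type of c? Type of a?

int / int returns float; sorted() returns list

float, list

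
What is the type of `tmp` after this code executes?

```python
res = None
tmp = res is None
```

'is' comparison returns bool

bool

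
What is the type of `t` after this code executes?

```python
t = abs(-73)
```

abs() of int returns int

int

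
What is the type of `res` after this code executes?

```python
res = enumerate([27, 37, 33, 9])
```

enumerate() returns an enumerate iterator object

enumerate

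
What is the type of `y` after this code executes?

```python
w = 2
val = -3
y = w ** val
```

int ** negative int returns float

float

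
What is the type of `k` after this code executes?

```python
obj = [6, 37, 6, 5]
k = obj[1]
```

Indexing a list of ints returns int (obj[1] = 37)

int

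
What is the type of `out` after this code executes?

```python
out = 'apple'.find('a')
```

str.find() returns int (index, or -1)

int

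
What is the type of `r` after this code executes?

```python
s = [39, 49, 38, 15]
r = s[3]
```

Indexing a list of ints returns int (s[3] = 15)

int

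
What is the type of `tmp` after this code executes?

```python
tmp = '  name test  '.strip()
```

str.strip() returns str

str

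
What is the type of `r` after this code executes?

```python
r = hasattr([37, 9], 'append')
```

hasattr() returns bool

bool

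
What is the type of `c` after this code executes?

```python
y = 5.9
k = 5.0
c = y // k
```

float // float returns float (floor division preserves float type)

float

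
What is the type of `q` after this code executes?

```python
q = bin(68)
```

bin() returns str representation

str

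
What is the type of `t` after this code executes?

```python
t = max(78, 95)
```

max() of ints returns int

int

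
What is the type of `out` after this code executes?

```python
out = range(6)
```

range() returns a range object

range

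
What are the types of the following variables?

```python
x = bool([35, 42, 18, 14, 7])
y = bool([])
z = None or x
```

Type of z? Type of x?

None or <bool> returns the bool; bool() returns bool

bool, bool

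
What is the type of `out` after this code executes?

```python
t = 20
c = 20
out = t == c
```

Equality comparison returns bool

bool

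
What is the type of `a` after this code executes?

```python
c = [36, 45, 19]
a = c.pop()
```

list.pop() returns the popped element (int here)

int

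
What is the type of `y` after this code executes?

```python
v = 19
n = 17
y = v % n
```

int % int returns int (19 % 17 = 2)

int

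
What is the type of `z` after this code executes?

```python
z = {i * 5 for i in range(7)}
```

A set comprehension {expr for x in iterable} produces a set

set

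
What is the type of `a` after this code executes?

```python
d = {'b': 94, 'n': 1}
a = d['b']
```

Accessing dict[str, int] with key 'b' returns int value 94

int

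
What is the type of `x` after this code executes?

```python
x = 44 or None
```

'or' returns first truthy value (44, int)

int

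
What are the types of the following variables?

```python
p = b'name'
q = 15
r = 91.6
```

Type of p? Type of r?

p is bytes; r is float

bytes, float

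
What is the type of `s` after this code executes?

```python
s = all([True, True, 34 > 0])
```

all() returns bool

bool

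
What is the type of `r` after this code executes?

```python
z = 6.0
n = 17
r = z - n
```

float - int returns float (6.0 - 17 = -11.0)

float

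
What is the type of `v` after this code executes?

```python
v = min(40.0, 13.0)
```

min() of floats returns float

float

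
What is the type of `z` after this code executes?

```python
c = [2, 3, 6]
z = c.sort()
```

list.sort() returns None (sorts in place)

NoneType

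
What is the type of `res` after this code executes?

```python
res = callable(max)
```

callable() returns bool

bool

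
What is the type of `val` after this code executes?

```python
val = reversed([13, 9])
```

reversed() on a list returns a list_reverseiterator

list_reverseiterator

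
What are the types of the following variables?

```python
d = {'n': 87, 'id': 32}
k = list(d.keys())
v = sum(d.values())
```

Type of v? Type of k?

sum of int values returns int; list(...) returns list

int, list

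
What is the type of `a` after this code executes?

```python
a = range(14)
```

range() returns a range object

range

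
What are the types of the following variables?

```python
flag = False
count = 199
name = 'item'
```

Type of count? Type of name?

count is int; name is str

int, str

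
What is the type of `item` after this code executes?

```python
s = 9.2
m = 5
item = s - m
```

float - int returns float (9.2 - 5 = 4.2)

float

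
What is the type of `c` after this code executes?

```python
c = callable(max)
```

callable() returns bool

bool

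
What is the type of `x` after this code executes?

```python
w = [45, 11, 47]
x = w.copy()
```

list.copy() returns list

list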